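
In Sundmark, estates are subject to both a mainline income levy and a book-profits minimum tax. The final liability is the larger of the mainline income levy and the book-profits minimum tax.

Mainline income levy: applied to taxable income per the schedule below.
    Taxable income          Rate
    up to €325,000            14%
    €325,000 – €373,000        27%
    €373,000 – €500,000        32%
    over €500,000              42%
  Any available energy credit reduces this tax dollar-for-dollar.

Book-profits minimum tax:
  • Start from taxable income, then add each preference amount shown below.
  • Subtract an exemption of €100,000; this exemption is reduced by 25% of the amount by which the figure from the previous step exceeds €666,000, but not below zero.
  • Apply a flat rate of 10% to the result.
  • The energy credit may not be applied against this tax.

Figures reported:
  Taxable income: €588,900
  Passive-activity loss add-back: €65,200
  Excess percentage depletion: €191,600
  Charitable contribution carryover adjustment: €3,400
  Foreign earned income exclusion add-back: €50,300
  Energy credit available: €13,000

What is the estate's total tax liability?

€123,438

Book-profits minimum tax:
  Adjusted income: €588,900 + €65,200 + €191,600 + €3,400 + €50,300 = €899,400
  Exemption: €100,000 − 25% × (€899,400 − €666,000) = €100,000 − €58,350 = €41,650
  Base: €899,400 − €41,650 = €857,750
  €857,750 × 10% = €85,775

Mainline income levy:
  €325,000 × 14% = €45,500
  €48,000 × 27% = €12,960
  €127,000 × 32% = €40,640
  €88,900 × 42% = €37,338
  → €136,438
  Less energy credit €13,000 → €123,438

€123,438 > €85,775, so the mainline income levy governs.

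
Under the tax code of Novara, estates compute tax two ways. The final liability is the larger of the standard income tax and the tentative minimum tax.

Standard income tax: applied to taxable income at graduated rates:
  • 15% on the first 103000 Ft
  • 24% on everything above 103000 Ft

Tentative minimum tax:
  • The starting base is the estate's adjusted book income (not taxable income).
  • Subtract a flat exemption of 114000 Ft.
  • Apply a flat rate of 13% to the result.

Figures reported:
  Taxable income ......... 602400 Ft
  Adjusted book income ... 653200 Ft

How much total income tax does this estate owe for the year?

Tentative minimum tax:
  Base (adjusted book income): 653200 Ft
  Less exemption 114000 Ft → base 539200 Ft
  539200 Ft × 13% = 70096 Ft

Standard income tax:
  103000 Ft × 15% = 15450 Ft
  499400 Ft × 24% = 119856 Ft
  → 135306 Ft

135306 Ft > 70096 Ft, so the standard income tax governs.

135306 Ft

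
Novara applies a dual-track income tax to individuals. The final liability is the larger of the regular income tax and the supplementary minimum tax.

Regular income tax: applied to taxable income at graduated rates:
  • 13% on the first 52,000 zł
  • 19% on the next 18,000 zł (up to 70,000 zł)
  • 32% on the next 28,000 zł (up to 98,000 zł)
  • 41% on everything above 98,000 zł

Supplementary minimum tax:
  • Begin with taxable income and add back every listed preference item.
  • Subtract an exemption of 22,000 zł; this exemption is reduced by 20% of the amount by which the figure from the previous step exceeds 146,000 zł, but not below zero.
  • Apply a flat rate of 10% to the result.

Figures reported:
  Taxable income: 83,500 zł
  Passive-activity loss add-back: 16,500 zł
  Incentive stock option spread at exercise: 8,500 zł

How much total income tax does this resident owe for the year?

Regular income tax:
  52,000 zł × 13% = 6,760 zł
  18,000 zł × 19% = 3,420 zł
  13,500 zł × 32% = 4,320 zł
  → 14,500 zł

Supplementary minimum tax:
  Adjusted income: 83,500 zł + 16,500 zł + 8,500 zł = 108,500 zł
  Exemption: 108,500 zł ≤ 146,000 zł, so full 22,000 zł applies
  Base: 108,500 zł − 22,000 zł = 86,500 zł
  86,500 zł × 10% = 8,650 zł

14,500 zł > 8,650 zł, so the regular income tax governs.

14,500 zł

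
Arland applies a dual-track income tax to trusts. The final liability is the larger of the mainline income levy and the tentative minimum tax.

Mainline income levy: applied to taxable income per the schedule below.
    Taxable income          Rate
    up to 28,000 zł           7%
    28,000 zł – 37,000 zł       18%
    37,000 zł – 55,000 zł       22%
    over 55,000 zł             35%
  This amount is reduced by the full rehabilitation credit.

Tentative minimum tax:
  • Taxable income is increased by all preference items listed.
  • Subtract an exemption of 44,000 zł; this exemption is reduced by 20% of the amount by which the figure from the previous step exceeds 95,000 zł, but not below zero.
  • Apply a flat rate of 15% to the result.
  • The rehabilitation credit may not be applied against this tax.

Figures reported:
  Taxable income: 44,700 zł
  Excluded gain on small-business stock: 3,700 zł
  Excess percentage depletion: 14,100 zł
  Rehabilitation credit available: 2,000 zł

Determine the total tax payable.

Tentative minimum tax:
  Adjusted income: 44,700 zł + 3,700 zł + 14,100 zł = 62,500 zł
  Exemption: 62,500 zł ≤ 95,000 zł, so full 44,000 zł applies
  Base: 62,500 zł − 44,000 zł = 18,500 zł
  18,500 zł × 15% = 2,775 zł

Mainline income levy:
  28,000 zł × 7% = 1,960 zł
  9,000 zł × 18% = 1,620 zł
  7,700 zł × 22% = 1,694 zł
  → 5,274 zł
  Less rehabilitation credit 2,000 zł → 3,274 zł

3,274 zł > 2,775 zł, so the mainline income levy governs.

3,274 zł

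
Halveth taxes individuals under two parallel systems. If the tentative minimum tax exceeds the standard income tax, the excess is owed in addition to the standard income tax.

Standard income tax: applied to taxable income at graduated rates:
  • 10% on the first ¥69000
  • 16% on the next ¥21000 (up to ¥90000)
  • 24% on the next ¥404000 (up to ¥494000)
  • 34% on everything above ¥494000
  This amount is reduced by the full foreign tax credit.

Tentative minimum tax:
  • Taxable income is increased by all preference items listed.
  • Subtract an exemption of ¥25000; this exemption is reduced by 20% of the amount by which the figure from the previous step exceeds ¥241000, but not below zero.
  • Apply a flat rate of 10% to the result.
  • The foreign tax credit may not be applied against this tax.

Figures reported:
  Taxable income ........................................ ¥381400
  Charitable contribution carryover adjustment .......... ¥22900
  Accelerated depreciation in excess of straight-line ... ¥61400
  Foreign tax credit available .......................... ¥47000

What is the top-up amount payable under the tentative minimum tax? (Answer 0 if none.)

Standard income tax:
  ¥69000 × 10% = ¥6900
  ¥21000 × 16% = ¥3360
  ¥291400 × 24% = ¥69936
  → ¥80196
  Less foreign tax credit ¥47000 → ¥33196

Tentative minimum tax:
  Adjusted income: ¥381400 + ¥22900 + ¥61400 = ¥465700
  Exemption: 20% × (¥465700 − ¥241000) = ¥44940 ≥ ¥25000, so the exemption is fully phased out
  Base: ¥465700 − ¥0 = ¥465700
  ¥465700 × 10% = ¥46570

Excess of tentative minimum tax over standard income tax: ¥46570 − ¥33196 = ¥13374.

¥13374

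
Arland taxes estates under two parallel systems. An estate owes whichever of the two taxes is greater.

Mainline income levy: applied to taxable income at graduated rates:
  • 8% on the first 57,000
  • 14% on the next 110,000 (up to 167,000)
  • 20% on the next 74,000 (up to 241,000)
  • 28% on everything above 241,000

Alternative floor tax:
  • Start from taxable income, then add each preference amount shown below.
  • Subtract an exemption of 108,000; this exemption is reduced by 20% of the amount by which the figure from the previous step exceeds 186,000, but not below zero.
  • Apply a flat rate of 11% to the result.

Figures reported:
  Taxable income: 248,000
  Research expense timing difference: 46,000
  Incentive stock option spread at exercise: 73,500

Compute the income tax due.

Alternative floor tax:
  Adjusted income: 248,000 + 46,000 + 73,500 = 367,500
  Exemption: 108,000 − 20% × (367,500 − 186,000) = 108,000 − 36,300 = 71,700
  Base: 367,500 − 71,700 = 295,800
  295,800 × 11% = 32,538

Mainline income levy:
  57,000 × 8% = 4,560
  110,000 × 14% = 15,400
  74,000 × 20% = 14,800
  7,000 × 28% = 1,960
  → 36,720

36,720 > 32,538, so the mainline income levy governs.

36,720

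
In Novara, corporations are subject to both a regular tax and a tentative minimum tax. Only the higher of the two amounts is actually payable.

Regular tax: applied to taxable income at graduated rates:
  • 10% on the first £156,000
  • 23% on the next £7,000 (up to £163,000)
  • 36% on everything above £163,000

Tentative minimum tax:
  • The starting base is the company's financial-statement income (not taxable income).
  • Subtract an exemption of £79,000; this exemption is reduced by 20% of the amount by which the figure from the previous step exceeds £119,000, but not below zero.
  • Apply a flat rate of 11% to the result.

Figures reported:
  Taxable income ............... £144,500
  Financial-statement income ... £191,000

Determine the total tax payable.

£14,450

Regular tax:
  £144,500 × 10% = £14,450

Tentative minimum tax:
  Base (financial-statement income): £191,000
  Exemption: £79,000 − 20% × (£191,000 − £119,000) = £79,000 − £14,400 = £64,600
  Base: £191,000 − £64,600 = £126,400
  £126,400 × 11% = £13,904

£14,450 > £13,904, so the regular tax governs.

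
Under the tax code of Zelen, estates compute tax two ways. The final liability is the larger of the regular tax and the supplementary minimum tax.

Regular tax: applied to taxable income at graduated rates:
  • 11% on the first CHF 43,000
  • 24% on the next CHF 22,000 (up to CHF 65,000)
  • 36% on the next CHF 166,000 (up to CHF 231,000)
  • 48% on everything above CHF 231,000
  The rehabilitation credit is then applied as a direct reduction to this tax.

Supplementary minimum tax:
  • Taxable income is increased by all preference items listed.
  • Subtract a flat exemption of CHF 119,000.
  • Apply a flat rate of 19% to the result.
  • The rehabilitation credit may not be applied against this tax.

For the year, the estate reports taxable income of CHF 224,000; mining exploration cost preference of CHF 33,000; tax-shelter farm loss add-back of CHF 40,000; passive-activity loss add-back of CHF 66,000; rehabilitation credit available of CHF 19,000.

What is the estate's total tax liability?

Supplementary minimum tax:
  Adjusted income: CHF 224,000 + CHF 33,000 + CHF 40,000 + CHF 66,000 = CHF 363,000
  Less exemption CHF 119,000 → base CHF 244,000
  CHF 244,000 × 19% = CHF 46,360

Regular tax:
  CHF 43,000 × 11% = CHF 4,730
  CHF 22,000 × 24% = CHF 5,280
  CHF 159,000 × 36% = CHF 57,240
  → CHF 67,250
  Less rehabilitation credit CHF 19,000 → CHF 48,250

CHF 48,250 > CHF 46,360, so the regular tax governs.

CHF 48,250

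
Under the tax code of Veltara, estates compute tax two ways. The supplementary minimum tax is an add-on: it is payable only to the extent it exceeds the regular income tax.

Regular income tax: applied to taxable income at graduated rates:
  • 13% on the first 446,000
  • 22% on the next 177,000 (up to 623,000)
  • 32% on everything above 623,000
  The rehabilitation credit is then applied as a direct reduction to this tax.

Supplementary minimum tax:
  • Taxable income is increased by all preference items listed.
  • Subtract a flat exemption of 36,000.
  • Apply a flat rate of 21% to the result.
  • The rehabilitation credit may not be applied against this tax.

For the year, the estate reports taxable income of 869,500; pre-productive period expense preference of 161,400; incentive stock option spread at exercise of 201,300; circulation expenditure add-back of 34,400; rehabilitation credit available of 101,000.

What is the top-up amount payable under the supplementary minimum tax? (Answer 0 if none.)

183,626

Supplementary minimum tax:
  Adjusted income: 869,500 + 161,400 + 201,300 + 34,400 = 1,266,600
  Less exemption 36,000 → base 1,230,600
  1,230,600 × 21% = 258,426

Regular income tax:
  446,000 × 13% = 57,980
  177,000 × 22% = 38,940
  246,500 × 32% = 78,880
  → 175,800
  Less rehabilitation credit 101,000 → 74,800

Excess of supplementary minimum tax over regular income tax: 258,426 − 74,800 = 183,626.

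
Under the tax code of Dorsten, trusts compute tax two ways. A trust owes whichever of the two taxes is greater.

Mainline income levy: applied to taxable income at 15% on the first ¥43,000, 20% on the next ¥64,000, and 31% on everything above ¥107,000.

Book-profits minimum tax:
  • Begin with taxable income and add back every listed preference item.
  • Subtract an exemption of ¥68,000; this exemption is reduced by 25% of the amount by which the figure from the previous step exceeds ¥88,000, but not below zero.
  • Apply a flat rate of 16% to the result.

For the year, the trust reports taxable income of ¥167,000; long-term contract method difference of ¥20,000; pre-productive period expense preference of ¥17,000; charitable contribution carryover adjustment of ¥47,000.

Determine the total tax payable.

Mainline income levy:
  ¥43,000 × 15% = ¥6,450
  ¥64,000 × 20% = ¥12,800
  ¥60,000 × 31% = ¥18,600
  → ¥37,850

Book-profits minimum tax:
  Adjusted income: ¥167,000 + ¥20,000 + ¥17,000 + ¥47,000 = ¥251,000
  Exemption: ¥68,000 − 25% × (¥251,000 − ¥88,000) = ¥68,000 − ¥40,750 = ¥27,250
  Base: ¥251,000 − ¥27,250 = ¥223,750
  ¥223,750 × 16% = ¥35,800

¥37,850 > ¥35,800, so the mainline income levy governs.

¥37,850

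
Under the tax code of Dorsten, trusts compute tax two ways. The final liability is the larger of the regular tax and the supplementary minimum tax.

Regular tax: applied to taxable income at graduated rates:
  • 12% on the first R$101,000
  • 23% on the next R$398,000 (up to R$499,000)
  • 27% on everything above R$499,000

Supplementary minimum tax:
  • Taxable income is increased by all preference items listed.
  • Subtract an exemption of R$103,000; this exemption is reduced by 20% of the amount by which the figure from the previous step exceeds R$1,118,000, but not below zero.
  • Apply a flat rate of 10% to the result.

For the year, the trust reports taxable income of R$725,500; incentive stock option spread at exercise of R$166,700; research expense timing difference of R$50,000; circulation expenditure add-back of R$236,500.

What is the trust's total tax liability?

R$164,815

Regular tax:
  R$101,000 × 12% = R$12,120
  R$398,000 × 23% = R$91,540
  R$226,500 × 27% = R$61,155
  → R$164,815

Supplementary minimum tax:
  Adjusted income: R$725,500 + R$166,700 + R$50,000 + R$236,500 = R$1,178,700
  Exemption: R$103,000 − 20% × (R$1,178,700 − R$1,118,000) = R$103,000 − R$12,140 = R$90,860
  Base: R$1,178,700 − R$90,860 = R$1,087,840
  R$1,087,840 × 10% = R$108,784

R$164,815 > R$108,784, so the regular tax governs.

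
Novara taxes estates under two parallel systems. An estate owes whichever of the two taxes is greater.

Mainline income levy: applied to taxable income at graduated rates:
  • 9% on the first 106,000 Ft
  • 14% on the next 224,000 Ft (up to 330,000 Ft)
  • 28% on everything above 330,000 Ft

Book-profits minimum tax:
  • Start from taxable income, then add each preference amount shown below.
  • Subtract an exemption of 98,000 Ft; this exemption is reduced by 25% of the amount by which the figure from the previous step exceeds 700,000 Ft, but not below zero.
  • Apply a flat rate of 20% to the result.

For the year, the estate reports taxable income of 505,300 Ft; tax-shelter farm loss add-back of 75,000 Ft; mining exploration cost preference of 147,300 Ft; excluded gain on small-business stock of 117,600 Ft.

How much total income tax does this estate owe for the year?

156,700 Ft

Mainline income levy:
  106,000 Ft × 9% = 9,540 Ft
  224,000 Ft × 14% = 31,360 Ft
  175,300 Ft × 28% = 49,084 Ft
  → 89,984 Ft

Book-profits minimum tax:
  Adjusted income: 505,300 Ft + 75,000 Ft + 147,300 Ft + 117,600 Ft = 845,200 Ft
  Exemption: 98,000 Ft − 25% × (845,200 Ft − 700,000 Ft) = 98,000 Ft − 36,300 Ft = 61,700 Ft
  Base: 845,200 Ft − 61,700 Ft = 783,500 Ft
  783,500 Ft × 20% = 156,700 Ft

156,700 Ft > 89,984 Ft, so the book-profits minimum tax is the binding amount.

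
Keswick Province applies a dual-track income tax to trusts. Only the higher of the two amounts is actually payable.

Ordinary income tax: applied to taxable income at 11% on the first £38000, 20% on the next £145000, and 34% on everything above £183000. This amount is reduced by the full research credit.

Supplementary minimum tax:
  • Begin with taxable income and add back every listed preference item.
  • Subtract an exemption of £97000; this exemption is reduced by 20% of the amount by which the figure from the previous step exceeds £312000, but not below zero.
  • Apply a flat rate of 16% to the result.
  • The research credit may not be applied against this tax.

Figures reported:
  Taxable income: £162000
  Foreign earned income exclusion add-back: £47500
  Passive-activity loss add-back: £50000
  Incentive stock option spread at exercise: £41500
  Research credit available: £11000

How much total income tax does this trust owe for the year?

£32640

Supplementary minimum tax:
  Adjusted income: £162000 + £47500 + £50000 + £41500 = £301000
  Exemption: £301000 ≤ £312000, so full £97000 applies
  Base: £301000 − £97000 = £204000
  £204000 × 16% = £32640

Ordinary income tax:
  £38000 × 11% = £4180
  £124000 × 20% = £24800
  → £28980
  Less research credit £11000 → £17980

£32640 > £17980, so the supplementary minimum tax is the binding amount.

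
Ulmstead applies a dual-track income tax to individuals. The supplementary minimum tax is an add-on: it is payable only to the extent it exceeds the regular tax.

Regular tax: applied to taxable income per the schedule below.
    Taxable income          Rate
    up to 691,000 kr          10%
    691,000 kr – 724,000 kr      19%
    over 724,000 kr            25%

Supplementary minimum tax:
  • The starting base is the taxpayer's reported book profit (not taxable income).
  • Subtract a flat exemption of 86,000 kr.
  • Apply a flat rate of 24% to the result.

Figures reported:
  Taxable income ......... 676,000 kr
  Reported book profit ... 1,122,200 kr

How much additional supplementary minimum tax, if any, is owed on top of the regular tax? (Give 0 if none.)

Supplementary minimum tax:
  Base (reported book profit): 1,122,200 kr
  Less exemption 86,000 kr → base 1,036,200 kr
  1,036,200 kr × 24% = 248,688 kr

Regular tax:
  676,000 kr × 10% = 67,600 kr

Excess of supplementary minimum tax over regular tax: 248,688 kr − 67,600 kr = 181,088 kr.

181,088 kr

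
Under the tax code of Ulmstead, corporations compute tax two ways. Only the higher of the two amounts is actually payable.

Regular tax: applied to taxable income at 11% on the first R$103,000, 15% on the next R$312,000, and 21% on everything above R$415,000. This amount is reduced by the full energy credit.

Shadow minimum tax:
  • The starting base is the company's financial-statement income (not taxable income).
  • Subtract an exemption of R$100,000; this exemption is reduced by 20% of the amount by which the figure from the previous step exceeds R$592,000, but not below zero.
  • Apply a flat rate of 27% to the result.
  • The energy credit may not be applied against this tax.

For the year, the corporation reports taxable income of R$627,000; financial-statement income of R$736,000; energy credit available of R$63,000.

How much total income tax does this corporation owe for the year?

R$179,496

Shadow minimum tax:
  Base (financial-statement income): R$736,000
  Exemption: R$100,000 − 20% × (R$736,000 − R$592,000) = R$100,000 − R$28,800 = R$71,200
  Base: R$736,000 − R$71,200 = R$664,800
  R$664,800 × 27% = R$179,496

Regular tax:
  R$103,000 × 11% = R$11,330
  R$312,000 × 15% = R$46,800
  R$212,000 × 21% = R$44,520
  → R$102,650
  Less energy credit R$63,000 → R$39,650

R$179,496 > R$39,650, so the shadow minimum tax is the binding amount.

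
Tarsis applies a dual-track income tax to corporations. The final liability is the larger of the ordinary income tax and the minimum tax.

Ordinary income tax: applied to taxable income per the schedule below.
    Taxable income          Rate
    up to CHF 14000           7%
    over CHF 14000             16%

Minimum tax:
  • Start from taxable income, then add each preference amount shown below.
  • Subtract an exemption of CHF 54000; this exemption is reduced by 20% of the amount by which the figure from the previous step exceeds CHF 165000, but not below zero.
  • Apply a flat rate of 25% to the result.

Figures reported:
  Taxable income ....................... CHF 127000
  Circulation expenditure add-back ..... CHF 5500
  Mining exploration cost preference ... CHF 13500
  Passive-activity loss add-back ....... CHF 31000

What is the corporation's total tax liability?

CHF 31350

Ordinary income tax:
  CHF 14000 × 7% = CHF 980
  CHF 113000 × 16% = CHF 18080
  → CHF 19060

Minimum tax:
  Adjusted income: CHF 127000 + CHF 5500 + CHF 13500 + CHF 31000 = CHF 177000
  Exemption: CHF 54000 − 20% × (CHF 177000 − CHF 165000) = CHF 54000 − CHF 2400 = CHF 51600
  Base: CHF 177000 − CHF 51600 = CHF 125400
  CHF 125400 × 25% = CHF 31350

CHF 31350 > CHF 19060, so the minimum tax is the binding amount.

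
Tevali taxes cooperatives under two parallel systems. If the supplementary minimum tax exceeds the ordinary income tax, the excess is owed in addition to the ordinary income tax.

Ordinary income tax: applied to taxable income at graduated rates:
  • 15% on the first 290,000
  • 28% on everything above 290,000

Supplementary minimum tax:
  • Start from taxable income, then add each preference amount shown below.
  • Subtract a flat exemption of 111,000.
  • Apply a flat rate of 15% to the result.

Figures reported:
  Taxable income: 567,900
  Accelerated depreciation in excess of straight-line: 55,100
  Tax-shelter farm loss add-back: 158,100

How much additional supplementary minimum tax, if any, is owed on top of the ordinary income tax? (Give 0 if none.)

Ordinary income tax:
  290,000 × 15% = 43,500
  277,900 × 28% = 77,812
  → 121,312

Supplementary minimum tax:
  Adjusted income: 567,900 + 55,100 + 158,100 = 781,100
  Less exemption 111,000 → base 670,100
  670,100 × 15% = 100,515

100,515 ≤ 121,312, so no add-on is due.

0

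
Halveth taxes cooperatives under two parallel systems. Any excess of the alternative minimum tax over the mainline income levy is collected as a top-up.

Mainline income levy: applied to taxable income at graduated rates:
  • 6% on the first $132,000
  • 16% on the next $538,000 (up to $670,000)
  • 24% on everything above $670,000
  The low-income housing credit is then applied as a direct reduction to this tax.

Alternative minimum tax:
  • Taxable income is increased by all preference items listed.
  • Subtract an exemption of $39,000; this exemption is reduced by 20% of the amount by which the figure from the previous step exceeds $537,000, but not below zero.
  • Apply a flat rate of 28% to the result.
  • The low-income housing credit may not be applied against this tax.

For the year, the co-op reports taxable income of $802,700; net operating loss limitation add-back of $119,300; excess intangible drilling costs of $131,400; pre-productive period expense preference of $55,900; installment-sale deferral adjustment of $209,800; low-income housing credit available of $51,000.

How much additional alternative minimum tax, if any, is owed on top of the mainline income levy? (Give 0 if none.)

Mainline income levy:
  $132,000 × 6% = $7,920
  $538,000 × 16% = $86,080
  $132,700 × 24% = $31,848
  → $125,848
  Less low-income housing credit $51,000 → $74,848

Alternative minimum tax:
  Adjusted income: $802,700 + $119,300 + $131,400 + $55,900 + $209,800 = $1,319,100
  Exemption: 20% × ($1,319,100 − $537,000) = $156,420 ≥ $39,000, so the exemption is fully phased out
  Base: $1,319,100 − $0 = $1,319,100
  $1,319,100 × 28% = $369,348

Excess of alternative minimum tax over mainline income levy: $369,348 − $74,848 = $294,500.

$294,500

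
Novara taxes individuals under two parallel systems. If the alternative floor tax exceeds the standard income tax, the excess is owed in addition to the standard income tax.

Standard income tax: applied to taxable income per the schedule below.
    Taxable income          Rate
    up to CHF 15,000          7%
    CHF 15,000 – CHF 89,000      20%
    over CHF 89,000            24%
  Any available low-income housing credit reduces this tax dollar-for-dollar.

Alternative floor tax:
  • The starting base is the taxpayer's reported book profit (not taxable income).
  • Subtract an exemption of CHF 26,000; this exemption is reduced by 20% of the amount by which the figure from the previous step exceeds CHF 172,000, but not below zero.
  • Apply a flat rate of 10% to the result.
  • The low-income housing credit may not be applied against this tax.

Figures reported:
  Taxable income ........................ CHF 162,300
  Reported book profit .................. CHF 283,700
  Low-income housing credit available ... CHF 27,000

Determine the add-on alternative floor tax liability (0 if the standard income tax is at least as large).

Alternative floor tax:
  Base (reported book profit): CHF 283,700
  Exemption: CHF 26,000 − 20% × (CHF 283,700 − CHF 172,000) = CHF 26,000 − CHF 22,340 = CHF 3,660
  Base: CHF 283,700 − CHF 3,660 = CHF 280,040
  CHF 280,040 × 10% = CHF 28,004

Standard income tax:
  CHF 15,000 × 7% = CHF 1,050
  CHF 74,000 × 20% = CHF 14,800
  CHF 73,300 × 24% = CHF 17,592
  → CHF 33,442
  Less low-income housing credit CHF 27,000 → CHF 6,442

Excess of alternative floor tax over standard income tax: CHF 28,004 − CHF 6,442 = CHF 21,562.

CHF 21,562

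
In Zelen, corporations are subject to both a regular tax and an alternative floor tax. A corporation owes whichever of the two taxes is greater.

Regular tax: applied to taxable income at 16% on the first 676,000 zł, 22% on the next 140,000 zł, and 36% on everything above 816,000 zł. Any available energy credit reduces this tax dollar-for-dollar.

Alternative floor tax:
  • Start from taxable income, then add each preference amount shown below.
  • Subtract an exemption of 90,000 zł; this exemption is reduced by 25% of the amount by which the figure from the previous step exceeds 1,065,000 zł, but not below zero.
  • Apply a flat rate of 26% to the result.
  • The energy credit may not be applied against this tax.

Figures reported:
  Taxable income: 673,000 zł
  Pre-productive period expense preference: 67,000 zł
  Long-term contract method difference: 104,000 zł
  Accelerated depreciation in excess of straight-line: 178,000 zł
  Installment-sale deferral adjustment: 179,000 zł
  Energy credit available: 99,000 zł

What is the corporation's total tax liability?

Regular tax:
  673,000 zł × 16% = 107,680 zł
  Less energy credit 99,000 zł → 8,680 zł

Alternative floor tax:
  Adjusted income: 673,000 zł + 67,000 zł + 104,000 zł + 178,000 zł + 179,000 zł = 1,201,000 zł
  Exemption: 90,000 zł − 25% × (1,201,000 zł − 1,065,000 zł) = 90,000 zł − 34,000 zł = 56,000 zł
  Base: 1,201,000 zł − 56,000 zł = 1,145,000 zł
  1,145,000 zł × 26% = 297,700 zł

297,700 zł > 8,680 zł, so the alternative floor tax is the binding amount.

297,700 zł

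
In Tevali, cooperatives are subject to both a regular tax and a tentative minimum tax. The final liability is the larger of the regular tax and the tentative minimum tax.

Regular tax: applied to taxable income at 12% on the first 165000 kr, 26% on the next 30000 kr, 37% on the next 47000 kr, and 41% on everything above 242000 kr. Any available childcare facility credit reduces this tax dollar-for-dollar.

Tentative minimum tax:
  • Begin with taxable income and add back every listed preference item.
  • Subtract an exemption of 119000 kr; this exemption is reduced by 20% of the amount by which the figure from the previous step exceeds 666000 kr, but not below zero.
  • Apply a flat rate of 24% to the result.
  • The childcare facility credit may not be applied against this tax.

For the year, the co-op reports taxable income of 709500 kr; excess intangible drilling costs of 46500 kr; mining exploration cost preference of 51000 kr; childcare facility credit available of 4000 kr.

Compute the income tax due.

Tentative minimum tax:
  Adjusted income: 709500 kr + 46500 kr + 51000 kr = 807000 kr
  Exemption: 119000 kr − 20% × (807000 kr − 666000 kr) = 119000 kr − 28200 kr = 90800 kr
  Base: 807000 kr − 90800 kr = 716200 kr
  716200 kr × 24% = 171888 kr

Regular tax:
  165000 kr × 12% = 19800 kr
  30000 kr × 26% = 7800 kr
  47000 kr × 37% = 17390 kr
  467500 kr × 41% = 191675 kr
  → 236665 kr
  Less childcare facility credit 4000 kr → 232665 kr

232665 kr > 171888 kr, so the regular tax governs.

232665 kr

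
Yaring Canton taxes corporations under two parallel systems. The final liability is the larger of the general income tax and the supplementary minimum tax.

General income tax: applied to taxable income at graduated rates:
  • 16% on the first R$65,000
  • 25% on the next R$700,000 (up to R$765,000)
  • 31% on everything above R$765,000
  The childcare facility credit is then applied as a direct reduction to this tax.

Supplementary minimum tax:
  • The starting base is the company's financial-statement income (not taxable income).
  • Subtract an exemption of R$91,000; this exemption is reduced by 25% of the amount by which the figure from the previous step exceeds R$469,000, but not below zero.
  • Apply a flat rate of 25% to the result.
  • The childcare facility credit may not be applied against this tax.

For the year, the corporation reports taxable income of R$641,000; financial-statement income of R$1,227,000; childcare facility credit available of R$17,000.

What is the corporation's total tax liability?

R$306,750

General income tax:
  R$65,000 × 16% = R$10,400
  R$576,000 × 25% = R$144,000
  → R$154,400
  Less childcare facility credit R$17,000 → R$137,400

Supplementary minimum tax:
  Base (financial-statement income): R$1,227,000
  Exemption: 25% × (R$1,227,000 − R$469,000) = R$189,500 ≥ R$91,000, so the exemption is fully phased out
  Base: R$1,227,000 − R$0 = R$1,227,000
  R$1,227,000 × 25% = R$306,750

R$306,750 > R$137,400, so the supplementary minimum tax is the binding amount.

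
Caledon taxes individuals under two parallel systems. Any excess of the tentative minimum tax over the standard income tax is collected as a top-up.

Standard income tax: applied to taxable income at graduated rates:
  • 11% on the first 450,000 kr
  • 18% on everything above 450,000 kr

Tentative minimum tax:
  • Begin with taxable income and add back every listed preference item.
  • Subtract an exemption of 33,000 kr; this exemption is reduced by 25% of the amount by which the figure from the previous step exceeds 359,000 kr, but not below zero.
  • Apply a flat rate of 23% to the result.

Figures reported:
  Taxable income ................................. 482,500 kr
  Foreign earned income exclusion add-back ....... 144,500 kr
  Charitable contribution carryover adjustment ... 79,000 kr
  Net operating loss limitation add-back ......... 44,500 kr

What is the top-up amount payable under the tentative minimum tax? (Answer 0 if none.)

Standard income tax:
  450,000 kr × 11% = 49,500 kr
  32,500 kr × 18% = 5,850 kr
  → 55,350 kr

Tentative minimum tax:
  Adjusted income: 482,500 kr + 144,500 kr + 79,000 kr + 44,500 kr = 750,500 kr
  Exemption: 25% × (750,500 kr − 359,000 kr) = 97,875 kr ≥ 33,000 kr, so the exemption is fully phased out
  Base: 750,500 kr − 0 kr = 750,500 kr
  750,500 kr × 23% = 172,615 kr

Excess of tentative minimum tax over standard income tax: 172,615 kr − 55,350 kr = 117,265 kr.

117,265 kr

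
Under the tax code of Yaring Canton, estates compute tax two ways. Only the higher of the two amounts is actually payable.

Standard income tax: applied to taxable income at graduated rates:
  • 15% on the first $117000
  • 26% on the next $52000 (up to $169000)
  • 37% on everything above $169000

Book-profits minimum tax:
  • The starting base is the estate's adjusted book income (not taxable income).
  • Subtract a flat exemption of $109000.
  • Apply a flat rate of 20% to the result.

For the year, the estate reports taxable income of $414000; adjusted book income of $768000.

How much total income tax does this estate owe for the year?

$131800

Standard income tax:
  $117000 × 15% = $17550
  $52000 × 26% = $13520
  $245000 × 37% = $90650
  → $121720

Book-profits minimum tax:
  Base (adjusted book income): $768000
  Less exemption $109000 → base $659000
  $659000 × 20% = $131800

$131800 > $121720, so the book-profits minimum tax is the binding amount.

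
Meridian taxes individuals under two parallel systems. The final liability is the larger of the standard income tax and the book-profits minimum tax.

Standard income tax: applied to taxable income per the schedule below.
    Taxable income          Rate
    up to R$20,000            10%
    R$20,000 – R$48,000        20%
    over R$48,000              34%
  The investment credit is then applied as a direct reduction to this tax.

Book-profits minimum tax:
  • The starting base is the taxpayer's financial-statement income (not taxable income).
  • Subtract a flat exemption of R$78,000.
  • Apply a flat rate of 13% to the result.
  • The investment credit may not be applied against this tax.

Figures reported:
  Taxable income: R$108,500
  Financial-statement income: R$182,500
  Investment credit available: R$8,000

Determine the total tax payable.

Standard income tax:
  R$20,000 × 10% = R$2,000
  R$28,000 × 20% = R$5,600
  R$60,500 × 34% = R$20,570
  → R$28,170
  Less investment credit R$8,000 → R$20,170

Book-profits minimum tax:
  Base (financial-statement income): R$182,500
  Less exemption R$78,000 → base R$104,500
  R$104,500 × 13% = R$13,585

R$20,170 > R$13,585, so the standard income tax governs.

R$20,170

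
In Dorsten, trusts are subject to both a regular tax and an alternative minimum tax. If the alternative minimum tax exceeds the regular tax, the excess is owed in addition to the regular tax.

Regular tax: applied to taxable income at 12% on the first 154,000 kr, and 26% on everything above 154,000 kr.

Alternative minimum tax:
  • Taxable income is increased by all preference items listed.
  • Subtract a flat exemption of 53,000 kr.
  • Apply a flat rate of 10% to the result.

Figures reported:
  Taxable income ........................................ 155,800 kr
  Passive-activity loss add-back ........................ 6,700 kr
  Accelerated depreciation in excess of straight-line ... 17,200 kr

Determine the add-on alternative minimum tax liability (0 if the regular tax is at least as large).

Alternative minimum tax:
  Adjusted income: 155,800 kr + 6,700 kr + 17,200 kr = 179,700 kr
  Less exemption 53,000 kr → base 126,700 kr
  126,700 kr × 10% = 12,670 kr

Regular tax:
  154,000 kr × 12% = 18,480 kr
  1,800 kr × 26% = 468 kr
  → 18,948 kr

12,670 kr ≤ 18,948 kr, so no add-on is due.

0 kr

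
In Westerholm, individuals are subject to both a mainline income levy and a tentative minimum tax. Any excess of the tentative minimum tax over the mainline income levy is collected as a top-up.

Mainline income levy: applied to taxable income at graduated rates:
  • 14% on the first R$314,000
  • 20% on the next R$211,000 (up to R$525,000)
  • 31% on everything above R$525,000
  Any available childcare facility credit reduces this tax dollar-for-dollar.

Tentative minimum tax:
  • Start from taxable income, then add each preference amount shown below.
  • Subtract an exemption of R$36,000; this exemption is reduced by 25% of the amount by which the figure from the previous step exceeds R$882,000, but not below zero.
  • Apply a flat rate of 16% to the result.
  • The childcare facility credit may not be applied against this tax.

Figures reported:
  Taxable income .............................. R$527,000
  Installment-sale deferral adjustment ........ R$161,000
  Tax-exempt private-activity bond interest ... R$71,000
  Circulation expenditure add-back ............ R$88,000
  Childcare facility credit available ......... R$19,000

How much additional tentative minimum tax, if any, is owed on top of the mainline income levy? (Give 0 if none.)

R$61,980

Mainline income levy:
  R$314,000 × 14% = R$43,960
  R$211,000 × 20% = R$42,200
  R$2,000 × 31% = R$620
  → R$86,780
  Less childcare facility credit R$19,000 → R$67,780

Tentative minimum tax:
  Adjusted income: R$527,000 + R$161,000 + R$71,000 + R$88,000 = R$847,000
  Exemption: R$847,000 ≤ R$882,000, so full R$36,000 applies
  Base: R$847,000 − R$36,000 = R$811,000
  R$811,000 × 16% = R$129,760

Excess of tentative minimum tax over mainline income levy: R$129,760 − R$67,780 = R$61,980.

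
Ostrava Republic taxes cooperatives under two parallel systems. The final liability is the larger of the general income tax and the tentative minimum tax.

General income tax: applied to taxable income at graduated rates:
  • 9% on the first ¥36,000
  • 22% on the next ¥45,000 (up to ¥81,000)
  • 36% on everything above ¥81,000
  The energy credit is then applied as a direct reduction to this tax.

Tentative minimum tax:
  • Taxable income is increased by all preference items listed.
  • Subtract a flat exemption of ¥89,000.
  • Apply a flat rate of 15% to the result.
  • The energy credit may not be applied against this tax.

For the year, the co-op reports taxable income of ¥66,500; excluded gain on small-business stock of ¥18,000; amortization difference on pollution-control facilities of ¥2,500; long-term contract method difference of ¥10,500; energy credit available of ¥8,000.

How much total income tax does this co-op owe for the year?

Tentative minimum tax:
  Adjusted income: ¥66,500 + ¥18,000 + ¥2,500 + ¥10,500 = ¥97,500
  Less exemption ¥89,000 → base ¥8,500
  ¥8,500 × 15% = ¥1,275

General income tax:
  ¥36,000 × 9% = ¥3,240
  ¥30,500 × 22% = ¥6,710
  → ¥9,950
  Less energy credit ¥8,000 → ¥1,950

¥1,950 > ¥1,275, so the general income tax governs.

¥1,950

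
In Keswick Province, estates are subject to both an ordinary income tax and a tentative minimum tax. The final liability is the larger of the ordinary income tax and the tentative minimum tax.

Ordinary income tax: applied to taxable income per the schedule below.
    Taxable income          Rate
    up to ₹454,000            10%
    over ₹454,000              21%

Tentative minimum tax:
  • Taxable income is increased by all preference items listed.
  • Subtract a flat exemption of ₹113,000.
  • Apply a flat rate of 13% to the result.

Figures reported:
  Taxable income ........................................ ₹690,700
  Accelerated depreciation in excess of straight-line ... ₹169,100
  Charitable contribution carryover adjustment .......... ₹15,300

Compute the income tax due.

Ordinary income tax:
  ₹454,000 × 10% = ₹45,400
  ₹236,700 × 21% = ₹49,707
  → ₹95,107

Tentative minimum tax:
  Adjusted income: ₹690,700 + ₹169,100 + ₹15,300 = ₹875,100
  Less exemption ₹113,000 → base ₹762,100
  ₹762,100 × 13% = ₹99,073

₹99,073 > ₹95,107, so the tentative minimum tax is the binding amount.

₹99,073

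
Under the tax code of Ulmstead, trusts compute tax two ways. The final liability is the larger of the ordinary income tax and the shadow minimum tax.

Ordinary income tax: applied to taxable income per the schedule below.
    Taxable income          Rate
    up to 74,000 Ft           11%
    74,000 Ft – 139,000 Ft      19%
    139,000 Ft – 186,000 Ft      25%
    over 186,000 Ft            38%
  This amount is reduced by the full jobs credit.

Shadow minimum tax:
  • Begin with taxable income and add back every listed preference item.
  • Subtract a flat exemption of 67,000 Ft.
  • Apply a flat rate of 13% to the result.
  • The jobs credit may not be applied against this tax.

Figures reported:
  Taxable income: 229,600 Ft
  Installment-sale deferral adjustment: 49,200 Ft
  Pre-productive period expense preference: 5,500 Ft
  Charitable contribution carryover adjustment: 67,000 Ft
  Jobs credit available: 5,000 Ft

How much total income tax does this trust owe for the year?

Ordinary income tax:
  74,000 Ft × 11% = 8,140 Ft
  65,000 Ft × 19% = 12,350 Ft
  47,000 Ft × 25% = 11,750 Ft
  43,600 Ft × 38% = 16,568 Ft
  → 48,808 Ft
  Less jobs credit 5,000 Ft → 43,808 Ft

Shadow minimum tax:
  Adjusted income: 229,600 Ft + 49,200 Ft + 5,500 Ft + 67,000 Ft = 351,300 Ft
  Less exemption 67,000 Ft → base 284,300 Ft
  284,300 Ft × 13% = 36,959 Ft

43,808 Ft > 36,959 Ft, so the ordinary income tax governs.

43,808 Ft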